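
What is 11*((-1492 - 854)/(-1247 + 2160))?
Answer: -2346/83 ≈ -28.265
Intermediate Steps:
11*((-1492 - 854)/(-1247 + 2160)) = 11*(-2346/913) = -2346/83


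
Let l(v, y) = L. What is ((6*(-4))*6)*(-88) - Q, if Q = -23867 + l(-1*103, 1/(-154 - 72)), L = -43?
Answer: 36582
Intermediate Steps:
l(v, y) = -43
Q = -23910 (Q = -23867 - 43 = -23910)
((6*(-4))*6)*(-88) - Q = ((6*(-4))*6)*(-88) - 1*(-23910) = -24*6*(-88) + 23910 = -144*(-88) + 23910 = 12672 + 23910 = 36582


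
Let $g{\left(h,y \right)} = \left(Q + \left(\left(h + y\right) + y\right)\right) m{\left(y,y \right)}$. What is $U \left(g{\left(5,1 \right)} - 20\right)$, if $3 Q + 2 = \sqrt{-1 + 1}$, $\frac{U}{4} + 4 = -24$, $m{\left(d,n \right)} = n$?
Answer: $\frac{4592}{3} \approx 1530.7$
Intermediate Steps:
$U = -112$ ($U = -16 + 4 \left(-24\right) = -16 - 96 = -112$)
$Q = - \frac{2}{3}$ ($Q = - \frac{2}{3} + \frac{\sqrt{-1 + 1}}{3} = - \frac{2}{3} + \frac{\sqrt{0}}{3} = - \frac{2}{3} + \frac{1}{3} \cdot 0 = - \frac{2}{3} + 0 = - \frac{2}{3} \approx -0.66667$)
$g{\left(h,y \right)} = y \left(- \frac{2}{3} + h + 2 y\right)$ ($g{\left(h,y \right)} = \left(- \frac{2}{3} + \left(\left(h + y\right) + y\right)\right) y = \left(- \frac{2}{3} + \left(h + 2 y\right)\right) y = \left(- \frac{2}{3} + h + 2 y\right) y = y \left(- \frac{2}{3} + h + 2 y\right)$)
$U \left(g{\left(5,1 \right)} - 20\right) = - 112 \left(\frac{1}{3} \cdot 1 \left(-2 + 3 \cdot 5 + 6 \cdot 1\right) - 20\right) = - 112 \left(\frac{1}{3} \cdot 1 \left(-2 + 15 + 6\right) - 20\right) = - 112 \left(\frac{1}{3} \cdot 1 \cdot 19 - 20\right) = - 112 \left(\frac{19}{3} - 20\right) = \left(-112\right) \left(- \frac{41}{3}\right) = \frac{4592}{3}$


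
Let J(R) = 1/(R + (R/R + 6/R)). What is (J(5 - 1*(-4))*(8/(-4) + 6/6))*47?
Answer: -141/32 ≈ -4.4063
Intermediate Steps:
J(R) = 1/(1 + R + 6/R) (J(R) = 1/(R + (1 + 6/R)) = 1/(1 + R + 6/R))
(J(5 - 1*(-4))*(8/(-4) + 6/6))*47 = (((5 - 1*(-4))/(6 + (5 - 1*(-4)) + (5 - 1*(-4))²))*(8/(-4) + 6/6))*47 = (((5 + 4)/(6 + (5 + 4) + (5 + 4)²))*(8*(-¼) + 6*(⅙)))*47 = ((9/(6 + 9 + 9²))*(-2 + 1))*47 = ((9/(6 + 9 + 81))*(-1))*47 = ((9/96)*(-1))*47 = ((9*(1/96))*(-1))*47 = ((3/32)*(-1))*47 = -3/32*47 = -141/32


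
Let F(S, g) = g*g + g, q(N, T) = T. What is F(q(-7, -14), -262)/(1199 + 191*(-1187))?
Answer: -34191/112759 ≈ -0.30322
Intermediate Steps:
F(S, g) = g + g**2 (F(S, g) = g**2 + g = g + g**2)
F(q(-7, -14), -262)/(1199 + 191*(-1187)) = (-262*(1 - 262))/(1199 + 191*(-1187)) = (-262*(-261))/(1199 - 226717) = 68382/(-225518) = 68382*(-1/225518) = -34191/112759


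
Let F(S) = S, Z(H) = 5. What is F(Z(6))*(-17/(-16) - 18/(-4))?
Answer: 445/16 ≈ 27.813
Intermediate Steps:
F(Z(6))*(-17/(-16) - 18/(-4)) = 5*(-17/(-16) - 18/(-4)) = 5*(-17*(-1/16) - 18*(-¼)) = 5*(17/16 + 9/2) = 5*(89/16) = 445/16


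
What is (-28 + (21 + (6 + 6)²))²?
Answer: 18769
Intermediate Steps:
(-28 + (21 + (6 + 6)²))² = (-28 + (21 + 12²))² = (-28 + (21 + 144))² = (-28 + 165)² = 137² = 18769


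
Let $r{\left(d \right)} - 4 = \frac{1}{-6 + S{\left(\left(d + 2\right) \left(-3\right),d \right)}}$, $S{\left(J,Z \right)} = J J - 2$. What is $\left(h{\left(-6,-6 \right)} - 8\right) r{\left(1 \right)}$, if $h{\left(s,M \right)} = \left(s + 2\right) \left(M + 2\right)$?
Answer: $\frac{2344}{73} \approx 32.11$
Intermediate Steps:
$S{\left(J,Z \right)} = -2 + J^{2}$ ($S{\left(J,Z \right)} = J^{2} - 2 = -2 + J^{2}$)
$r{\left(d \right)} = 4 + \frac{1}{-8 + \left(-6 - 3 d\right)^{2}}$ ($r{\left(d \right)} = 4 + \frac{1}{-6 + \left(-2 + \left(\left(d + 2\right) \left(-3\right)\right)^{2}\right)} = 4 + \frac{1}{-6 + \left(-2 + \left(\left(2 + d\right) \left(-3\right)\right)^{2}\right)} = 4 + \frac{1}{-6 + \left(-2 + \left(-6 - 3 d\right)^{2}\right)} = 4 + \frac{1}{-8 + \left(-6 - 3 d\right)^{2}}$)
$h{\left(s,M \right)} = \left(2 + M\right) \left(2 + s\right)$ ($h{\left(s,M \right)} = \left(2 + s\right) \left(2 + M\right) = \left(2 + M\right) \left(2 + s\right)$)
$\left(h{\left(-6,-6 \right)} - 8\right) r{\left(1 \right)} = \left(\left(4 + 2 \left(-6\right) + 2 \left(-6\right) - -36\right) - 8\right) \frac{-31 + 36 \left(2 + 1\right)^{2}}{-8 + 9 \left(2 + 1\right)^{2}} = \left(\left(4 - 12 - 12 + 36\right) - 8\right) \frac{-31 + 36 \cdot 3^{2}}{-8 + 9 \cdot 3^{2}} = \left(16 - 8\right) \frac{-31 + 36 \cdot 9}{-8 + 9 \cdot 9} = 8 \frac{-31 + 324}{-8 + 81} = 8 \cdot \frac{1}{73} \cdot 293 = 8 \cdot \frac{293}{73} = \frac{2344}{73}$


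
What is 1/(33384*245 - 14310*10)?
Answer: 1/8035980 ≈ 1.2444e-7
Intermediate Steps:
1/(33384*245 - 14310*10) = 1/(8179080 - 143100) = 1/8035980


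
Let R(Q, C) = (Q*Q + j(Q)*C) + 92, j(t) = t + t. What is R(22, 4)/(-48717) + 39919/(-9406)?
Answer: -1951807235/458232102 ≈ -4.2594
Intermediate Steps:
j(t) = 2*t
R(Q, C) = 92 + Q² + 2*C*Q (R(Q, C) = (Q*Q + (2*Q)*C) + 92 = (Q² + 2*C*Q) + 92 = 92 + Q² + 2*C*Q)
R(22, 4)/(-48717) + 39919/(-9406) = (92 + 22² + 2*4*22)/(-48717) + 39919/(-9406) = (92 + 484 + 176)*(-1/48717) + 39919*(-1/9406) = 752*(-1/48717) - 39919/9406 = -752/48717 - 39919/9406 = -1951807235/458232102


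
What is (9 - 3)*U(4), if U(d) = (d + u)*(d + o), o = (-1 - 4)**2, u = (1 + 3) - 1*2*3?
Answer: 348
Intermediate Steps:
u = -2 (u = 4 - 2*3 = 4 - 6 = -2)
o = 25 (o = (-5)**2 = 25)
U(d) = (-2 + d)*(25 + d) (U(d) = (d - 2)*(d + 25) = (-2 + d)*(25 + d))
(9 - 3)*U(4) = (9 - 3)*(-50 + 4**2 + 23*4) = 6*(-50 + 16 + 92) = 6*58 = 348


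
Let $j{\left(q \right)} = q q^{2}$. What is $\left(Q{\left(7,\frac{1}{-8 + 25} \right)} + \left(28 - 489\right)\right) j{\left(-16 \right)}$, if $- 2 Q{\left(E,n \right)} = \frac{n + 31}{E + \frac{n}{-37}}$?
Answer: $\frac{4176056320}{2201} \approx 1.8973 \cdot 10^{6}$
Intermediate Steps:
$Q{\left(E,n \right)} = - \frac{31 + n}{2 \left(E - \frac{n}{37}\right)}$ ($Q{\left(E,n \right)} = - \frac{\left(n + 31\right) \frac{1}{E + \frac{n}{-37}}}{2} = - \frac{\left(31 + n\right) \frac{1}{E + n \left(- \frac{1}{37}\right)}}{2} = - \frac{\left(31 + n\right) \frac{1}{E - \frac{n}{37}}}{2} = - \frac{\frac{1}{E - \frac{n}{37}} \left(31 + n\right)}{2} = - \frac{31 + n}{2 \left(E - \frac{n}{37}\right)}$)
$j{\left(q \right)} = q^{3}$
$\left(Q{\left(7,\frac{1}{-8 + 25} \right)} + \left(28 - 489\right)\right) j{\left(-16 \right)} = \left(\frac{37 \left(31 + \frac{1}{-8 + 25}\right)}{2 \left(\frac{1}{-8 + 25} - 259\right)} + \left(28 - 489\right)\right) \left(-16\right)^{3} = \left(\frac{37 \left(31 + \frac{1}{17}\right)}{2 \left(\frac{1}{17} - 259\right)} - 461\right) \left(-4096\right) = \left(\frac{37}{2} \frac{1}{- \frac{4402}{17}} \cdot \frac{528}{17} - 461\right) \left(-4096\right) = \left(\frac{37}{2} \left(- \frac{17}{4402}\right) \frac{528}{17} - 461\right) \left(-4096\right) = \left(- \frac{4884}{2201} - 461\right) \left(-4096\right) = \left(- \frac{1019545}{2201}\right) \left(-4096\right) = \frac{4176056320}{2201}$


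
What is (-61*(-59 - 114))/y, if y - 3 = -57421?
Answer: -10553/57418 ≈ -0.18379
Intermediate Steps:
y = -57418 (y = 3 - 57421 = -57418)
(-61*(-59 - 114))/y = -61*(-59 - 114)/(-57418) = -61*(-173)*(-1/57418) = 10553*(-1/57418) = -10553/57418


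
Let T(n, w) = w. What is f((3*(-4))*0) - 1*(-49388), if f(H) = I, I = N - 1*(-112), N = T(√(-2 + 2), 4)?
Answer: 49504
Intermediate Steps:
N = 4
I = 116 (I = 4 - 1*(-112) = 4 + 112 = 116)
f(H) = 116
f((3*(-4))*0) - 1*(-49388) = 116 - 1*(-49388) = 116 + 49388 = 49504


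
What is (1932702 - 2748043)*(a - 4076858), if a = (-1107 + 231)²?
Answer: 2698356363362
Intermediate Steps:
a = 767376 (a = (-876)² = 767376)
(1932702 - 2748043)*(a - 4076858) = (1932702 - 2748043)*(767376 - 4076858) = -815341*(-3309482) = 2698356363362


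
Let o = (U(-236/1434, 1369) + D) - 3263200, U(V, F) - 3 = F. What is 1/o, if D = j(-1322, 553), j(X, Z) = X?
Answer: -1/3263150 ≈ -3.0645e-7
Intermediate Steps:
U(V, F) = 3 + F
D = -1322
o = -3263150 (o = ((3 + 1369) - 1322) - 3263200 = (1372 - 1322) - 3263200 = 50 - 3263200 = -3263150)
1/o = 1/(-3263150) = -1/3263150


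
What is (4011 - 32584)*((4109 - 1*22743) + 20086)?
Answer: -41487996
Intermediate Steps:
(4011 - 32584)*((4109 - 1*22743) + 20086) = -28573*((4109 - 22743) + 20086) = -28573*(-18634 + 20086) = -28573*1452 = -41487996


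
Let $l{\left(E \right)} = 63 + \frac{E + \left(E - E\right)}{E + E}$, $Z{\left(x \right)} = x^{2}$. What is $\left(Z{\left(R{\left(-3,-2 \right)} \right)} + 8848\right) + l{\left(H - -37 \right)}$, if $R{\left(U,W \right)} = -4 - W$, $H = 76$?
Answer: $\frac{17831}{2} \approx 8915.5$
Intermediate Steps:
$l{\left(E \right)} = \frac{127}{2}$ ($l{\left(E \right)} = 63 + \frac{E + 0}{2 E} = 63 + E \frac{1}{2 E} = 63 + \frac{1}{2} = \frac{127}{2}$)
$\left(Z{\left(R{\left(-3,-2 \right)} \right)} + 8848\right) + l{\left(H - -37 \right)} = \left(\left(-4 - -2\right)^{2} + 8848\right) + \frac{127}{2} = \left(\left(-4 + 2\right)^{2} + 8848\right) + \frac{127}{2} = \left(\left(-2\right)^{2} + 8848\right) + \frac{127}{2} = \left(4 + 8848\right) + \frac{127}{2} = 8852 + \frac{127}{2} = \frac{17831}{2}$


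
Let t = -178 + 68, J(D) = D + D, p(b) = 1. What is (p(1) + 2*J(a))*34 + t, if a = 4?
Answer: 468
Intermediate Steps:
J(D) = 2*D
t = -110
(p(1) + 2*J(a))*34 + t = (1 + 2*(2*4))*34 - 110 = (1 + 2*8)*34 - 110 = (1 + 16)*34 - 110 = 17*34 - 110 = 578 - 110 = 468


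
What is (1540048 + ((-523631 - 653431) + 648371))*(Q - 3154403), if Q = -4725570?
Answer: -7969465853361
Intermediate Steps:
(1540048 + ((-523631 - 653431) + 648371))*(Q - 3154403) = (1540048 + ((-523631 - 653431) + 648371))*(-4725570 - 3154403) = (1540048 + (-1177062 + 648371))*(-7879973) = (1540048 - 528691)*(-7879973) = 1011357*(-7879973) = -7969465853361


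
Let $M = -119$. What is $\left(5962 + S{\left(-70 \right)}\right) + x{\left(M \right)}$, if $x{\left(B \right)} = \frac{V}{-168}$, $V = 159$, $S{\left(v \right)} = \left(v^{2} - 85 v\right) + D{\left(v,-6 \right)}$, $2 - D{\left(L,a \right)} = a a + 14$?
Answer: $\frac{938731}{56} \approx 16763.0$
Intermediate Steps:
$D{\left(L,a \right)} = -12 - a^{2}$ ($D{\left(L,a \right)} = 2 - \left(a a + 14\right) = 2 - \left(a^{2} + 14\right) = 2 - \left(14 + a^{2}\right) = -12 - a^{2}$)
$S{\left(v \right)} = -48 + v^{2} - 85 v$ ($S{\left(v \right)} = \left(v^{2} - 85 v\right) - 48 = -48 + v^{2} - 85 v$)
$x{\left(B \right)} = - \frac{53}{56}$ ($x{\left(B \right)} = \frac{159}{-168} = 159 \left(- \frac{1}{168}\right) = - \frac{53}{56}$)
$\left(5962 + S{\left(-70 \right)}\right) + x{\left(M \right)} = \left(5962 - \left(-5902 - 4900\right)\right) - \frac{53}{56} = \left(5962 + \left(-48 + 4900 + 5950\right)\right) - \frac{53}{56} = \left(5962 + 10802\right) - \frac{53}{56} = 16764 - \frac{53}{56} = \frac{938731}{56}$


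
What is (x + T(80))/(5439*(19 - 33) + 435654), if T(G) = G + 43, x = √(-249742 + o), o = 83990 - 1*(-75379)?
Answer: 41/119836 + I*√90373/359508 ≈ 0.00034213 + 0.0008362*I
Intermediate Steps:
o = 159369 (o = 83990 + 75379 = 159369)
x = I*√90373 (x = √(-249742 + 159369) = √(-90373) = I*√90373 ≈ 300.62*I)
T(G) = 43 + G
(x + T(80))/(5439*(19 - 33) + 435654) = (I*√90373 + (43 + 80))/(5439*(19 - 33) + 435654) = (I*√90373 + 123)/(5439*(-14) + 435654) = (123 + I*√90373)/(-76146 + 435654) = (123 + I*√90373)/359508 = (123 + I*√90373)*(1/359508) = 41/119836 + I*√90373/359508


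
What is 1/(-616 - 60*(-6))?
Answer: -1/256 ≈ -0.0039063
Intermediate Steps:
1/(-616 - 60*(-6)) = 1/(-616 + 360) = 1/(-256) = -1/256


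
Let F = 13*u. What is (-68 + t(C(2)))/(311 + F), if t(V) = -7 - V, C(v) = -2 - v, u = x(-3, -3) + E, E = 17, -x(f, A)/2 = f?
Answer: -71/610 ≈ -0.11639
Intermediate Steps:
x(f, A) = -2*f
u = 23 (u = -2*(-3) + 17 = 6 + 17 = 23)
F = 299 (F = 13*23 = 299)
(-68 + t(C(2)))/(311 + F) = (-68 + (-7 - (-2 - 1*2)))/(311 + 299) = (-68 + (-7 - (-2 - 2)))/610 = (-68 + (-7 - 1*(-4)))*(1/610) = (-68 + (-7 + 4))*(1/610) = (-68 - 3)*(1/610) = -71*1/610 = -71/610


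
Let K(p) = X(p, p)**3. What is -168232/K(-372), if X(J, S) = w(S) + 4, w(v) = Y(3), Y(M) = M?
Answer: -168232/343 ≈ -490.47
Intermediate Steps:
w(v) = 3
X(J, S) = 7 (X(J, S) = 3 + 4 = 7)
K(p) = 343 (K(p) = 7**3 = 343)
-168232/K(-372) = -168232/343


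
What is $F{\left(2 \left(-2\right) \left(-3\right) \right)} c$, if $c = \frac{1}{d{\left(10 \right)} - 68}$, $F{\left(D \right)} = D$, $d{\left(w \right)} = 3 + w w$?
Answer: $\frac{12}{35} \approx 0.34286$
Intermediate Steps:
$d{\left(w \right)} = 3 + w^{2}$
$c = \frac{1}{35}$ ($c = \frac{1}{\left(3 + 10^{2}\right) - 68} = \frac{1}{\left(3 + 100\right) - 68} = \frac{1}{103 - 68} = \frac{1}{35} \approx 0.028571$)
$F{\left(2 \left(-2\right) \left(-3\right) \right)} c = 2 \left(-2\right) \left(-3\right) \frac{1}{35} = \left(-4\right) \left(-3\right) \frac{1}{35} = 12 \cdot \frac{1}{35} = \frac{12}{35}$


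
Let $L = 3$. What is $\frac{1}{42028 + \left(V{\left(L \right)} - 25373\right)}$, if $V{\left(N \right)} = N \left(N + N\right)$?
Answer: $\frac{1}{16673} \approx 5.9977 \cdot 10^{-5}$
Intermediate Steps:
$V{\left(N \right)} = 2 N^{2}$ ($V{\left(N \right)} = N 2 N = 2 N^{2}$)
$\frac{1}{42028 + \left(V{\left(L \right)} - 25373\right)} = \frac{1}{42028 + \left(2 \cdot 3^{2} - 25373\right)} = \frac{1}{42028 + \left(2 \cdot 9 - 25373\right)} = \frac{1}{42028 + \left(18 - 25373\right)} = \frac{1}{42028 - 25355} = \frac{1}{16673}$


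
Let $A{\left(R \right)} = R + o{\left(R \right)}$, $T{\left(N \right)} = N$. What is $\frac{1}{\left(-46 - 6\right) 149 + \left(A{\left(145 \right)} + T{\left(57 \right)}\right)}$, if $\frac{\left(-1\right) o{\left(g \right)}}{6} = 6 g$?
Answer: $- \frac{1}{12766} \approx -7.8333 \cdot 10^{-5}$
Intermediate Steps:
$o{\left(g \right)} = - 36 g$ ($o{\left(g \right)} = - 6 \cdot 6 g = - 36 g$)
$A{\left(R \right)} = - 35 R$ ($A{\left(R \right)} = R - 36 R = - 35 R$)
$\frac{1}{\left(-46 - 6\right) 149 + \left(A{\left(145 \right)} + T{\left(57 \right)}\right)} = \frac{1}{\left(-46 - 6\right) 149 + \left(\left(-35\right) 145 + 57\right)} = \frac{1}{\left(-52\right) 149 + \left(-5075 + 57\right)} = \frac{1}{-7748 - 5018} = \frac{1}{-12766} = - \frac{1}{12766}$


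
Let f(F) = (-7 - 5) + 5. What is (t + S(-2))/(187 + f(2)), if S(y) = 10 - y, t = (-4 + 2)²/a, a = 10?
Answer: 31/450 ≈ 0.068889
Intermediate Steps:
t = ⅖ (t = (-4 + 2)²/10 = (-2)²*(⅒) = 4*(⅒) = ⅖ ≈ 0.40000)
f(F) = -7 (f(F) = -12 + 5 = -7)
(t + S(-2))/(187 + f(2)) = (⅖ + (10 - 1*(-2)))/(187 - 7) = (⅖ + (10 + 2))/180 = (⅖ + 12)*(1/180) = (62/5)*(1/180) = 31/450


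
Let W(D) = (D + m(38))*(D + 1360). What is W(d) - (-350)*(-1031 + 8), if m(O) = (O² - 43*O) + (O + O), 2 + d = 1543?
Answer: 3781677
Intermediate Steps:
d = 1541 (d = -2 + 1543 = 1541)
m(O) = O² - 41*O (m(O) = (O² - 43*O) + 2*O = O² - 41*O)
W(D) = (-114 + D)*(1360 + D) (W(D) = (D + 38*(-41 + 38))*(D + 1360) = (D + 38*(-3))*(1360 + D) = (D - 114)*(1360 + D) = (-114 + D)*(1360 + D))
W(d) - (-350)*(-1031 + 8) = (-155040 + 1541² + 1246*1541) - (-350)*(-1031 + 8) = (-155040 + 2374681 + 1920086) - (-350)*(-1023) = 4139727 - 1*358050 = 4139727 - 358050 = 3781677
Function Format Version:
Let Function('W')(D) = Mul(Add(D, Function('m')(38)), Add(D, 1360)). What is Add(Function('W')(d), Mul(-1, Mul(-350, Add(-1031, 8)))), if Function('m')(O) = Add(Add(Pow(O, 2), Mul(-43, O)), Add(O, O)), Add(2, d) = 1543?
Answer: 3781677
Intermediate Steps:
d = 1541 (d = Add(-2, 1543) = 1541)
Function('m')(O) = Add(Pow(O, 2), Mul(-41, O)) (Function('m')(O) = Add(Add(Pow(O, 2), Mul(-43, O)), Mul(2, O)) = Add(Pow(O, 2), Mul(-41, O)))
Function('W')(D) = Mul(Add(-114, D), Add(1360, D)) (Function('W')(D) = Mul(Add(D, Mul(38, Add(-41, 38))), Add(D, 1360)) = Mul(Add(D, Mul(38, -3)), Add(1360, D)) = Mul(Add(D, -114), Add(1360, D)) = Mul(Add(-114, D), Add(1360, D)))
Add(Function('W')(d), Mul(-1, Mul(-350, Add(-1031, 8)))) = Add(Add(-155040, Pow(1541, 2), Mul(1246, 1541)), Mul(-1, Mul(-350, Add(-1031, 8)))) = Add(Add(-155040, 2374681, 1920086), Mul(-1, Mul(-350, -1023))) = Add(4139727, Mul(-1, 358050)) = Add(4139727, -358050) = 3781677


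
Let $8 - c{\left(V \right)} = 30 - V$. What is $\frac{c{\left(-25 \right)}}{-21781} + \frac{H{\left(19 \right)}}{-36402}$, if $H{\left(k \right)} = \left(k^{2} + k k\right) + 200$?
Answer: $- \frac{9185594}{396435981} \approx -0.02317$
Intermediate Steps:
$c{\left(V \right)} = -22 + V$ ($c{\left(V \right)} = 8 - \left(30 - V\right) = 8 + \left(-30 + V\right) = -22 + V$)
$H{\left(k \right)} = 200 + 2 k^{2}$ ($H{\left(k \right)} = \left(k^{2} + k^{2}\right) + 200 = 2 k^{2} + 200 = 200 + 2 k^{2}$)
$\frac{c{\left(-25 \right)}}{-21781} + \frac{H{\left(19 \right)}}{-36402} = \frac{-22 - 25}{-21781} + \frac{200 + 2 \cdot 19^{2}}{-36402} = \left(-47\right) \left(- \frac{1}{21781}\right) + \left(200 + 2 \cdot 361\right) \left(- \frac{1}{36402}\right) = \frac{47}{21781} + \left(200 + 722\right) \left(- \frac{1}{36402}\right) = \frac{47}{21781} + 922 \left(- \frac{1}{36402}\right) = \frac{47}{21781} - \frac{461}{18201} = - \frac{9185594}{396435981}$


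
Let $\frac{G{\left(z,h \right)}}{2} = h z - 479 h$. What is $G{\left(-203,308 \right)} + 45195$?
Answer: $-374917$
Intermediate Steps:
$G{\left(z,h \right)} = - 958 h + 2 h z$ ($G{\left(z,h \right)} = 2 \left(h z - 479 h\right) = 2 \left(- 479 h + h z\right) = - 958 h + 2 h z$)
$G{\left(-203,308 \right)} + 45195 = 2 \cdot 308 \left(-479 - 203\right) + 45195 = 2 \cdot 308 \left(-682\right) + 45195 = -420112 + 45195 = -374917$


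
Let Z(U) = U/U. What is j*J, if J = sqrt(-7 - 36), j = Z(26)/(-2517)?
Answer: -I*sqrt(43)/2517 ≈ -0.0026053*I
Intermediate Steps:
Z(U) = 1
j = -1/2517 (j = 1/(-2517) = 1*(-1/2517) = -1/2517 ≈ -0.00039730)
J = I*sqrt(43) (J = sqrt(-43) = I*sqrt(43) ≈ 6.5574*I)
j*J = -I*sqrt(43)/2517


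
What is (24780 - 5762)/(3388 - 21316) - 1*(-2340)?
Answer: 20966251/8964 ≈ 2338.9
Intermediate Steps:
(24780 - 5762)/(3388 - 21316) - 1*(-2340) = 19018/(-17928) + 2340 = 19018*(-1/17928) + 2340 = -9509/8964 + 2340 = 20966251/8964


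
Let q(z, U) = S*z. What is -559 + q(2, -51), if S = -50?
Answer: -659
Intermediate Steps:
q(z, U) = -50*z
-559 + q(2, -51) = -559 - 50*2 = -559 - 100 = -659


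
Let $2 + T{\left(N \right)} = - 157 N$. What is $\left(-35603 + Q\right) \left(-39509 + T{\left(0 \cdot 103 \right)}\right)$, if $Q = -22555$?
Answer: $2297880738$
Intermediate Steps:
$T{\left(N \right)} = -2 - 157 N$
$\left(-35603 + Q\right) \left(-39509 + T{\left(0 \cdot 103 \right)}\right) = \left(-35603 - 22555\right) \left(-39509 - \left(2 + 157 \cdot 0 \cdot 103\right)\right) = - 58158 \left(-39509 - 2\right) = \left(-58158\right) \left(-39511\right) = 2297880738$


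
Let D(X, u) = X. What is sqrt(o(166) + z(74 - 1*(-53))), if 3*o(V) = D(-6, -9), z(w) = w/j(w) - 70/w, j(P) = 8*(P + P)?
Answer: I*sqrt(642239)/508 ≈ 1.5776*I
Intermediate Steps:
j(P) = 16*P (j(P) = 8*(2*P) = 16*P)
z(w) = 1/16 - 70/w (z(w) = w/((16*w)) - 70/w = w*(1/(16*w)) - 70/w = 1/16 - 70/w)
o(V) = -2 (o(V) = (1/3)*(-6) = -2)
sqrt(o(166) + z(74 - 1*(-53))) = sqrt(-2 + (-1120 + (74 - 1*(-53)))/(16*(74 - 1*(-53)))) = sqrt(-2 + (-1120 + (74 + 53))/(16*(74 + 53))) = sqrt(-2 + (1/16)*(-1120 + 127)/127) = sqrt(-2 + (1/16)*(1/127)*(-993)) = sqrt(-2 - 993/2032) = sqrt(-5057/2032) = I*sqrt(642239)/508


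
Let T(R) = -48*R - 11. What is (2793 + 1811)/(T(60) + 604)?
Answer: -4604/2287 ≈ -2.0131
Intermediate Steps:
T(R) = -11 - 48*R
(2793 + 1811)/(T(60) + 604) = (2793 + 1811)/((-11 - 48*60) + 604) = 4604/((-11 - 2880) + 604) = 4604/(-2891 + 604) = 4604/(-2287) = 4604*(-1/2287) = -4604/2287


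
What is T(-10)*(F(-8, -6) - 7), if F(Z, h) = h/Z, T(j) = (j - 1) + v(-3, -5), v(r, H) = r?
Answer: 175/2 ≈ 87.500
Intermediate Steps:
T(j) = -4 + j (T(j) = (j - 1) - 3 = (-1 + j) - 3 = -4 + j)
T(-10)*(F(-8, -6) - 7) = (-4 - 10)*(-6/(-8) - 7) = -14*(-6*(-⅛) - 7) = -14*(¾ - 7) = -14*(-25/4) = 175/2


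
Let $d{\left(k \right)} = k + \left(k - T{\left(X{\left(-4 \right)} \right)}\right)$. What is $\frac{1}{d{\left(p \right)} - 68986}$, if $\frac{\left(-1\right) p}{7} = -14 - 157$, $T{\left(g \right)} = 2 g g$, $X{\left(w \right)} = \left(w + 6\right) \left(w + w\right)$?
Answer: $- \frac{1}{67104} \approx -1.4902 \cdot 10^{-5}$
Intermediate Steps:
$X{\left(w \right)} = 2 w \left(6 + w\right)$ ($X{\left(w \right)} = \left(6 + w\right) 2 w = 2 w \left(6 + w\right)$)
$T{\left(g \right)} = 2 g^{2}$
$p = 1197$ ($p = - 7 \left(-14 - 157\right) = \left(-7\right) \left(-171\right) = 1197$)
$d{\left(k \right)} = -512 + 2 k$ ($d{\left(k \right)} = k + \left(k - 2 \left(2 \left(-4\right) \left(6 - 4\right)\right)^{2}\right) = k + \left(k - 2 \left(2 \left(-4\right) 2\right)^{2}\right) = k + \left(k - 2 \left(-16\right)^{2}\right) = k + \left(k - 2 \cdot 256\right) = k + \left(k - 512\right) = k + \left(-512 + k\right) = -512 + 2 k$)
$\frac{1}{d{\left(p \right)} - 68986} = \frac{1}{\left(-512 + 2 \cdot 1197\right) - 68986} = \frac{1}{\left(-512 + 2394\right) - 68986} = \frac{1}{1882 - 68986} = \frac{1}{-67104} = - \frac{1}{67104}$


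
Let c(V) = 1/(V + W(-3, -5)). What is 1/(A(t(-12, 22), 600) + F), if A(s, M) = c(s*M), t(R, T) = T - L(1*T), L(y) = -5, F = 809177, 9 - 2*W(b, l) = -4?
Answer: 32413/26227854103 ≈ 1.2358e-6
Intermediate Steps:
W(b, l) = 13/2 (W(b, l) = 9/2 - ½*(-4) = 9/2 + 2 = 13/2)
c(V) = 1/(13/2 + V) (c(V) = 1/(V + 13/2) = 1/(13/2 + V))
t(R, T) = 5 + T (t(R, T) = T - 1*(-5) = T + 5 = 5 + T)
A(s, M) = 2/(13 + 2*M*s) (A(s, M) = 2/(13 + 2*(s*M)) = 2/(13 + 2*(M*s)) = 2/(13 + 2*M*s))
1/(A(t(-12, 22), 600) + F) = 1/(2/(13 + 2*600*(5 + 22)) + 809177) = 1/(2/(13 + 2*600*27) + 809177) = 1/(2/(13 + 32400) + 809177) = 1/(2/32413 + 809177) = 1/(26227854103/32413) = 32413/26227854103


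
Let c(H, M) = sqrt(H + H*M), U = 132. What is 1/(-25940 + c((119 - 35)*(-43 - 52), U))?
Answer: -1297/33697247 - 133*I*sqrt(15)/336972470 ≈ -3.849e-5 - 1.5286e-6*I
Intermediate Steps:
1/(-25940 + c((119 - 35)*(-43 - 52), U)) = 1/(-25940 + sqrt(((119 - 35)*(-43 - 52))*(1 + 132))) = 1/(-25940 + sqrt((84*(-95))*133)) = 1/(-25940 + sqrt(-7980*133)) = 1/(-25940 + sqrt(-1061340)) = 1/(-25940 + 266*I*sqrt(15))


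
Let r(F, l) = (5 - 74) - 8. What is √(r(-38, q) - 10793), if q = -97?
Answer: I*√10870 ≈ 104.26*I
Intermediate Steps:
r(F, l) = -77 (r(F, l) = -69 - 8 = -77)
√(r(-38, q) - 10793) = √(-77 - 10793) = √(-10870) = I*√10870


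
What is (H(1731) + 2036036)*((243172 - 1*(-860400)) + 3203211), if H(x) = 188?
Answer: 8769574907392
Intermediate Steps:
(H(1731) + 2036036)*((243172 - 1*(-860400)) + 3203211) = (188 + 2036036)*((243172 - 1*(-860400)) + 3203211) = 2036224*((243172 + 860400) + 3203211) = 2036224*(1103572 + 3203211) = 2036224*4306783 = 8769574907392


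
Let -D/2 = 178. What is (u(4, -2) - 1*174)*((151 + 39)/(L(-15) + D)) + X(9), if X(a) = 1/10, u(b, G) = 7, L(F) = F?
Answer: 317671/3710 ≈ 85.626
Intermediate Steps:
D = -356 (D = -2*178 = -356)
X(a) = ⅒
(u(4, -2) - 1*174)*((151 + 39)/(L(-15) + D)) + X(9) = (7 - 1*174)*((151 + 39)/(-15 - 356)) + ⅒ = (7 - 174)*(190/(-371)) + ⅒ = -31730*(-1)/371 + ⅒ = -167*(-190/371) + ⅒ = 31730/371 + ⅒ = 317671/3710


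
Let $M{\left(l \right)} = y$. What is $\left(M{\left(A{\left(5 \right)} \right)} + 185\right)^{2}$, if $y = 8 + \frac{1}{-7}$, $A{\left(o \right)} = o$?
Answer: $\frac{1822500}{49} \approx 37194.0$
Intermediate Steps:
$y = \frac{55}{7}$ ($y = 8 - \frac{1}{7} = \frac{55}{7} \approx 7.8571$)
$M{\left(l \right)} = \frac{55}{7}$
$\left(M{\left(A{\left(5 \right)} \right)} + 185\right)^{2} = \left(\frac{55}{7} + 185\right)^{2} = \left(\frac{1350}{7}\right)^{2} = \frac{1822500}{49}$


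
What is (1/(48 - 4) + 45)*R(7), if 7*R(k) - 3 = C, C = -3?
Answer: 0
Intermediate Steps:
R(k) = 0 (R(k) = 3/7 + (⅐)*(-3) = 3/7 - 3/7 = 0)
(1/(48 - 4) + 45)*R(7) = (1/(48 - 4) + 45)*0 = (1/44 + 45)*0 = (1981/44)*0 = 0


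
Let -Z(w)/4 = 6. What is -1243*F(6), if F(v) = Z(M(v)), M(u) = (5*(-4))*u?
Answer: 29832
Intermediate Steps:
M(u) = -20*u
Z(w) = -24 (Z(w) = -4*6 = -24)
F(v) = -24
-1243*F(6) = -1243*(-24) = 29832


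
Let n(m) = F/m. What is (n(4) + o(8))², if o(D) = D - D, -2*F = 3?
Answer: 9/64 ≈ 0.14063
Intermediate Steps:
F = -3/2 (F = -½*3 = -3/2 ≈ -1.5000)
n(m) = -3/(2*m)
o(D) = 0
(n(4) + o(8))² = (-3/2/4 + 0)² = (-3/2*¼ + 0)² = (-3/8 + 0)² = (-3/8)² = 9/64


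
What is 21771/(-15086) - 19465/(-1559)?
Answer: 259708001/23519074 ≈ 11.042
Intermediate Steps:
21771/(-15086) - 19465/(-1559) = 21771*(-1/15086) - 19465*(-1/1559) = -21771/15086 + 19465/1559 = 259708001/23519074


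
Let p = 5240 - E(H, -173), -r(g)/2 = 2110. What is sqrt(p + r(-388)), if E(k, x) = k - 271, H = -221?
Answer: 6*sqrt(42) ≈ 38.884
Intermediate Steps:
r(g) = -4220 (r(g) = -2*2110 = -4220)
E(k, x) = -271 + k
p = 5732 (p = 5240 - (-271 - 221) = 5240 - 1*(-492) = 5240 + 492 = 5732)
sqrt(p + r(-388)) = sqrt(5732 - 4220) = sqrt(1512) = 6*sqrt(42)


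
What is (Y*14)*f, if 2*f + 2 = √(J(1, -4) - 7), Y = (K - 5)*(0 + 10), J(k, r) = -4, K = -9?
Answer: 1960 - 980*I*√11 ≈ 1960.0 - 3250.3*I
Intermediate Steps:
Y = -140 (Y = (-9 - 5)*(0 + 10) = -14*10 = -140)
f = -1 + I*√11/2 (f = -1 + √(-4 - 7)/2 = -1 + √(-11)/2 = -1 + (I*√11)/2 = -1 + I*√11/2 ≈ -1.0 + 1.6583*I)
(Y*14)*f = (-140*14)*(-1 + I*√11/2) = -1960*(-1 + I*√11/2) = 1960 - 980*I*√11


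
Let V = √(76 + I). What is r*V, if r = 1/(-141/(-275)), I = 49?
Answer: 1375*√5/141 ≈ 21.806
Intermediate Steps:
r = 275/141 (r = 1/(-141*(-1/275)) = 1/(141/275) = 275/141 ≈ 1.9504)
V = 5*√5 (V = √(76 + 49) = √125 = 5*√5 ≈ 11.180)
r*V = 275*(5*√5)/141 = 1375*√5/141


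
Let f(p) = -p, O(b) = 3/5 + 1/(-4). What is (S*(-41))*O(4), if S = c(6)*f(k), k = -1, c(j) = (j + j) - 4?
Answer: -574/5 ≈ -114.80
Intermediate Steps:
c(j) = -4 + 2*j (c(j) = 2*j - 4 = -4 + 2*j)
O(b) = 7/20 (O(b) = 3*(⅕) + 1*(-¼) = ⅗ - ¼ = 7/20)
S = 8 (S = (-4 + 2*6)*(-1*(-1)) = (-4 + 12)*1 = 8*1 = 8)
(S*(-41))*O(4) = (8*(-41))*(7/20) = -328*7/20 = -574/5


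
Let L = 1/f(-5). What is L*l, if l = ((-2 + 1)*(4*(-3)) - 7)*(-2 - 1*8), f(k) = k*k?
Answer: -2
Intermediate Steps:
f(k) = k**2
l = -50 (l = (-1*(-12) - 7)*(-2 - 8) = (12 - 7)*(-10) = 5*(-10) = -50)
L = 1/25 (L = 1/((-5)**2) = 1/25 ≈ 0.040000)
L*l = (1/25)*(-50) = -2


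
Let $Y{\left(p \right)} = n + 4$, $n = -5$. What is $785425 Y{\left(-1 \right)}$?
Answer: $-785425$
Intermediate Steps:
$Y{\left(p \right)} = -1$ ($Y{\left(p \right)} = -5 + 4 = -1$)
$785425 Y{\left(-1 \right)} = 785425 \left(-1\right) = -785425$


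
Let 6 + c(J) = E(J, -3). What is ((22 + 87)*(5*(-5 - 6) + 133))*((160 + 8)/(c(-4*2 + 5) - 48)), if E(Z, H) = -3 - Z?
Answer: -79352/3 ≈ -26451.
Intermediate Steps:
c(J) = -9 - J (c(J) = -6 + (-3 - J) = -9 - J)
((22 + 87)*(5*(-5 - 6) + 133))*((160 + 8)/(c(-4*2 + 5) - 48)) = ((22 + 87)*(5*(-5 - 6) + 133))*((160 + 8)/((-9 - (-4*2 + 5)) - 48)) = (109*(5*(-11) + 133))*(168/((-9 - (-8 + 5)) - 48)) = (109*(-55 + 133))*(168/((-9 - 1*(-3)) - 48)) = (109*78)*(168/((-9 + 3) - 48)) = 8502*(168/(-6 - 48)) = 8502*(168/(-54)) = 8502*(168*(-1/54)) = 8502*(-28/9) = -79352/3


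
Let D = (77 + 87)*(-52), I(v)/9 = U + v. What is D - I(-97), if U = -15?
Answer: -7520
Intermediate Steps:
I(v) = -135 + 9*v (I(v) = 9*(-15 + v) = -135 + 9*v)
D = -8528 (D = 164*(-52) = -8528)
D - I(-97) = -8528 - (-135 + 9*(-97)) = -8528 - (-135 - 873) = -8528 - 1*(-1008) = -8528 + 1008 = -7520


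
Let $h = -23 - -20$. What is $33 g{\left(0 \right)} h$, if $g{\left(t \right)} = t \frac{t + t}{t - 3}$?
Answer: $0$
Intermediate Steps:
$h = -3$ ($h = -23 + 20 = -3$)
$g{\left(t \right)} = \frac{2 t^{2}}{-3 + t}$ ($g{\left(t \right)} = t \frac{2 t}{-3 + t} = \frac{2 t^{2}}{-3 + t}$)
$33 g{\left(0 \right)} h = 33 \frac{2 \cdot 0^{2}}{-3 + 0} \left(-3\right) = 33 \cdot 2 \cdot 0 \frac{1}{-3} \left(-3\right) = 33 \cdot 2 \cdot 0 \left(- \frac{1}{3}\right) \left(-3\right) = 33 \cdot 0 \left(-3\right) = 0 \left(-3\right) = 0$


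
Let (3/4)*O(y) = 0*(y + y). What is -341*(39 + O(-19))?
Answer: -13299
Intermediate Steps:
O(y) = 0 (O(y) = 4*(0*(y + y))/3 = 4*(0*(2*y))/3 = (4/3)*0 = 0)
-341*(39 + O(-19)) = -341*(39 + 0) = -341*39 = -13299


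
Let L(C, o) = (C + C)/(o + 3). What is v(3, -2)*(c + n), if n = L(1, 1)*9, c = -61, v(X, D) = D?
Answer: 113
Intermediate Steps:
L(C, o) = 2*C/(3 + o) (L(C, o) = (2*C)/(3 + o) = 2*C/(3 + o))
n = 9/2 (n = (2*1/(3 + 1))*9 = (2*1/4)*9 = (2*1*(¼))*9 = (½)*9 = 9/2 ≈ 4.5000)
v(3, -2)*(c + n) = -2*(-61 + 9/2) = -2*(-113/2) = 113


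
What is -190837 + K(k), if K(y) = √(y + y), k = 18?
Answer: -190831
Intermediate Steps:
K(y) = √2*√y (K(y) = √(2*y) = √2*√y)
-190837 + K(k) = -190837 + √2*√18 = -190837 + √2*(3*√2) = -190837 + 6 = -190831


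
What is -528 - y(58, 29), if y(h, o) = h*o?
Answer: -2210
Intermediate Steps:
-528 - y(58, 29) = -528 - 58*29 = -528 - 1*1682 = -528 - 1682 = -2210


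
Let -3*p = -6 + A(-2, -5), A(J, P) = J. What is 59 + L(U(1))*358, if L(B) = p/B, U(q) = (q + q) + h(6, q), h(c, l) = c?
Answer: 535/3 ≈ 178.33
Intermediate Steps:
U(q) = 6 + 2*q (U(q) = (q + q) + 6 = 2*q + 6 = 6 + 2*q)
p = 8/3 (p = -(-6 - 2)/3 = -⅓*(-8) = 8/3 ≈ 2.6667)
L(B) = 8/(3*B)
59 + L(U(1))*358 = 59 + (8/(3*(6 + 2*1)))*358 = 59 + (8/(3*(6 + 2)))*358 = 59 + ((8/3)/8)*358 = 59 + ((8/3)*(⅛))*358 = 59 + (⅓)*358 = 59 + 358/3 = 535/3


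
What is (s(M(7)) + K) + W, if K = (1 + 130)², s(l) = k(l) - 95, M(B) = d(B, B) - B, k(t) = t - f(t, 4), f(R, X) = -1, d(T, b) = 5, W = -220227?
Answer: -203162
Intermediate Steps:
k(t) = 1 + t (k(t) = t - 1*(-1) = t + 1 = 1 + t)
M(B) = 5 - B
s(l) = -94 + l (s(l) = (1 + l) - 95 = -94 + l)
K = 17161 (K = 131² = 17161)
(s(M(7)) + K) + W = ((-94 + (5 - 1*7)) + 17161) - 220227 = ((-94 + (5 - 7)) + 17161) - 220227 = ((-94 - 2) + 17161) - 220227 = (-96 + 17161) - 220227 = 17065 - 220227 = -203162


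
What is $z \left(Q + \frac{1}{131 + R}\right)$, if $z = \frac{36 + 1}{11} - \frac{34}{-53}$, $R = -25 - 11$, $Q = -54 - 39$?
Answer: $- \frac{4125478}{11077} \approx -372.44$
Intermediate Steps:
$Q = -93$ ($Q = -54 - 39 = -93$)
$R = -36$
$z = \frac{2335}{583}$ ($z = 37 \cdot \frac{1}{11} - - \frac{34}{53} = \frac{37}{11} + \frac{34}{53} = \frac{2335}{583} \approx 4.0051$)
$z \left(Q + \frac{1}{131 + R}\right) = \frac{2335 \left(-93 + \frac{1}{131 - 36}\right)}{583} = \frac{2335 \left(-93 + \frac{1}{95}\right)}{583} = \frac{2335}{583} \left(- \frac{8834}{95}\right) = - \frac{4125478}{11077}$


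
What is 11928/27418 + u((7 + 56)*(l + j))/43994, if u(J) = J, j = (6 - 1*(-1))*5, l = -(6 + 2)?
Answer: 285699225/603113746 ≈ 0.47371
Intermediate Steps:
l = -8 (l = -1*8 = -8)
j = 35 (j = (6 + 1)*5 = 7*5 = 35)
11928/27418 + u((7 + 56)*(l + j))/43994 = 11928/27418 + ((7 + 56)*(-8 + 35))/43994 = 11928*(1/27418) + (63*27)*(1/43994) = 5964/13709 + 1701*(1/43994) = 5964/13709 + 1701/43994 = 285699225/603113746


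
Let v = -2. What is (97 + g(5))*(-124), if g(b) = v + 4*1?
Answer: -12276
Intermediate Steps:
g(b) = 2 (g(b) = -2 + 4*1 = -2 + 4 = 2)
(97 + g(5))*(-124) = (97 + 2)*(-124) = 99*(-124) = -12276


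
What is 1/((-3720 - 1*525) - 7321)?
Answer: -1/11566 ≈ -8.6460e-5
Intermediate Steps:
1/((-3720 - 1*525) - 7321) = 1/((-3720 - 525) - 7321) = 1/(-4245 - 7321) = 1/(-11566) = -1/11566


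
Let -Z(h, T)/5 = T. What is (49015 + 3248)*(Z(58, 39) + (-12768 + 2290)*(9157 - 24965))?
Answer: 8656635783627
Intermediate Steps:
Z(h, T) = -5*T
(49015 + 3248)*(Z(58, 39) + (-12768 + 2290)*(9157 - 24965)) = (49015 + 3248)*(-5*39 + (-12768 + 2290)*(9157 - 24965)) = 52263*(-195 - 10478*(-15808)) = 52263*(-195 + 165636224) = 52263*165636029 = 8656635783627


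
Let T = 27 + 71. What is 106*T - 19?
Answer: 10369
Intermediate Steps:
T = 98
106*T - 19 = 106*98 - 19 = 10388 - 19 = 10369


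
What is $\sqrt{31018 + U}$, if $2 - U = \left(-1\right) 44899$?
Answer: $31 \sqrt{79} \approx 275.53$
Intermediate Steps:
$U = 44901$ ($U = 2 - \left(-1\right) 44899 = 2 - -44899 = 2 + 44899 = 44901$)
$\sqrt{31018 + U} = \sqrt{31018 + 44901} = \sqrt{75919} = 31 \sqrt{79}$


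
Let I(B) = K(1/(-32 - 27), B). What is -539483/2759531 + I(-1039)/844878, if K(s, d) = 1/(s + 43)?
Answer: -1155901835823335/5912600393704848 ≈ -0.19550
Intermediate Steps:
K(s, d) = 1/(43 + s)
I(B) = 59/2536 (I(B) = 1/(43 + 1/(-32 - 27)) = 1/(43 + 1/(-59)) = 1/(43 - 1/59) = 1/(2536/59) = 59/2536)
-539483/2759531 + I(-1039)/844878 = -539483/2759531 + (59/2536)/844878 = -539483*1/2759531 + (59/2536)*(1/844878) = -539483/2759531 + 59/2142610608 = -1155901835823335/5912600393704848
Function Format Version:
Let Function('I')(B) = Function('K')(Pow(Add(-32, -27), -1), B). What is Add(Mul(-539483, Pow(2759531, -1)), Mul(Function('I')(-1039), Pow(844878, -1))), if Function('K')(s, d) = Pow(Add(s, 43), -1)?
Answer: Rational(-1155901835823335, 5912600393704848) ≈ -0.19550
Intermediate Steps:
Function('K')(s, d) = Pow(Add(43, s), -1)
Function('I')(B) = Rational(59, 2536) (Function('I')(B) = Pow(Add(43, Pow(Add(-32, -27), -1)), -1) = Pow(Add(43, Pow(-59, -1)), -1) = Pow(Add(43, Rational(-1, 59)), -1) = Pow(Rational(2536, 59), -1) = Rational(59, 2536))
Add(Mul(-539483, Pow(2759531, -1)), Mul(Function('I')(-1039), Pow(844878, -1))) = Add(Mul(-539483, Pow(2759531, -1)), Mul(Rational(59, 2536), Pow(844878, -1))) = Add(Mul(-539483, Rational(1, 2759531)), Mul(Rational(59, 2536), Rational(1, 844878))) = Add(Rational(-539483, 2759531), Rational(59, 2142610608)) = Rational(-1155901835823335, 5912600393704848)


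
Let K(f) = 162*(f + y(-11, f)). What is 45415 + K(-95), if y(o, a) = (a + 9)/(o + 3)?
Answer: 63533/2 ≈ 31767.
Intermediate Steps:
y(o, a) = (9 + a)/(3 + o)
K(f) = -729/4 + 567*f/4 (K(f) = 162*(f + (9 + f)/(3 - 11)) = 162*(f + (9 + f)/(-8)) = 162*(f - (9 + f)/8) = 162*(f + (-9/8 - f/8)) = 162*(-9/8 + 7*f/8) = -729/4 + 567*f/4)
45415 + K(-95) = 45415 + (-729/4 + (567/4)*(-95)) = 45415 + (-729/4 - 53865/4) = 45415 - 27297/2 = 63533/2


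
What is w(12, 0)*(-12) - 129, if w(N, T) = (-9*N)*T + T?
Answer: -129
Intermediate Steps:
w(N, T) = T - 9*N*T (w(N, T) = -9*N*T + T = T - 9*N*T)
w(12, 0)*(-12) - 129 = (0*(1 - 9*12))*(-12) - 129 = (0*(1 - 108))*(-12) - 129 = (0*(-107))*(-12) - 129 = 0*(-12) - 129 = 0 - 129 = -129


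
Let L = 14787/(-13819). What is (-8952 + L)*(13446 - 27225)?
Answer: 1704771983025/13819 ≈ 1.2336e+8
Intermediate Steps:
L = -14787/13819 (L = 14787*(-1/13819) = -14787/13819 ≈ -1.0700)
(-8952 + L)*(13446 - 27225) = (-8952 - 14787/13819)*(13446 - 27225) = -123722475/13819*(-13779) = 1704771983025/13819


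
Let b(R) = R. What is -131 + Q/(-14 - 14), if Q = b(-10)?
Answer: -1829/14 ≈ -130.64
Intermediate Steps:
Q = -10
-131 + Q/(-14 - 14) = -131 - 10/(-14 - 14) = -131 - 10/(-28) = -131 - 1/28*(-10) = -131 + 5/14 = -1829/14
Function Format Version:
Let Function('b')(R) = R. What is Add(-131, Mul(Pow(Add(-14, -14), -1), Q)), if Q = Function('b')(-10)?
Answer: Rational(-1829, 14) ≈ -130.64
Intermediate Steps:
Q = -10
Add(-131, Mul(Pow(Add(-14, -14), -1), Q)) = Add(-131, Mul(Pow(Add(-14, -14), -1), -10)) = Add(-131, Mul(Pow(-28, -1), -10)) = Add(-131, Mul(Rational(-1, 28), -10)) = Add(-131, Rational(5, 14)) = Rational(-1829, 14)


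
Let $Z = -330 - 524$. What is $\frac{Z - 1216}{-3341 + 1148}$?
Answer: $\frac{690}{731} \approx 0.94391$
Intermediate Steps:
$Z = -854$
$\frac{Z - 1216}{-3341 + 1148} = \frac{-854 - 1216}{-3341 + 1148} = - \frac{2070}{-2193} = \left(-2070\right) \left(- \frac{1}{2193}\right) = \frac{690}{731}$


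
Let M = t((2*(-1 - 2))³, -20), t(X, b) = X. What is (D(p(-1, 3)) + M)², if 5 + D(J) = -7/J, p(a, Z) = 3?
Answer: 448900/9 ≈ 49878.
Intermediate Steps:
M = -216 (M = (2*(-1 - 2))³ = (2*(-3))³ = (-6)³ = -216)
D(J) = -5 - 7/J
(D(p(-1, 3)) + M)² = ((-5 - 7/3) - 216)² = (-22/3 - 216)² = (-670/3)² = 448900/9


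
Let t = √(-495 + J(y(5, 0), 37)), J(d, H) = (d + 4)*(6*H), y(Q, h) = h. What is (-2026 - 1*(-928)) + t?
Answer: -1098 + √393 ≈ -1078.2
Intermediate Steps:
J(d, H) = 6*H*(4 + d) (J(d, H) = (4 + d)*(6*H) = 6*H*(4 + d))
t = √393 (t = √(-495 + 6*37*(4 + 0)) = √(-495 + 6*37*4) = √(-495 + 888) = √393 ≈ 19.824)
(-2026 - 1*(-928)) + t = (-2026 - 1*(-928)) + √393 = (-2026 + 928) + √393 = -1098 + √393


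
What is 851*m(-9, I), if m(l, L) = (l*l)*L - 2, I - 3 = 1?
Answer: 274022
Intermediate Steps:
I = 4 (I = 3 + 1 = 4)
m(l, L) = -2 + L*l² (m(l, L) = l²*L - 2 = L*l² - 2 = -2 + L*l²)
851*m(-9, I) = 851*(-2 + 4*(-9)²) = 851*(-2 + 4*81) = 851*(-2 + 324) = 851*322 = 274022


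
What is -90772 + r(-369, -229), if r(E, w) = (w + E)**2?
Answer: 266832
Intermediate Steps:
r(E, w) = (E + w)**2
-90772 + r(-369, -229) = -90772 + (-369 - 229)**2 = -90772 + (-598)**2 = -90772 + 357604 = 266832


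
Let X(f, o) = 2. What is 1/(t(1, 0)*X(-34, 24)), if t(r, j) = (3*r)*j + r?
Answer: ½ ≈ 0.50000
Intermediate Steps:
t(r, j) = r + 3*j*r (t(r, j) = 3*j*r + r = r + 3*j*r)
1/(t(1, 0)*X(-34, 24)) = 1/((1*(1 + 3*0))*2) = 1/((1*(1 + 0))*2) = 1/((1*1)*2) = 1/(1*2) = 1/2 = ½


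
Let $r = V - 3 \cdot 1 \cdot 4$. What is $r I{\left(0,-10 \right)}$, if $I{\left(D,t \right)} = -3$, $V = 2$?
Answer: $30$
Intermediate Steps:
$r = -10$ ($r = 2 - 3 \cdot 1 \cdot 4 = 2 - 12 = -10$)
$r I{\left(0,-10 \right)} = \left(-10\right) \left(-3\right) = 30$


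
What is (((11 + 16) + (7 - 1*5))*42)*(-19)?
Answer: -23142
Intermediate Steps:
(((11 + 16) + (7 - 1*5))*42)*(-19) = ((27 + (7 - 5))*42)*(-19) = ((27 + 2)*42)*(-19) = (29*42)*(-19) = 1218*(-19) = -23142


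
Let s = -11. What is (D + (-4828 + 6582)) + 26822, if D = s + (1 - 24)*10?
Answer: 28335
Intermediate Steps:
D = -241 (D = -11 + (1 - 24)*10 = -11 - 23*10 = -11 - 230 = -241)
(D + (-4828 + 6582)) + 26822 = (-241 + (-4828 + 6582)) + 26822 = (-241 + 1754) + 26822 = 1513 + 26822 = 28335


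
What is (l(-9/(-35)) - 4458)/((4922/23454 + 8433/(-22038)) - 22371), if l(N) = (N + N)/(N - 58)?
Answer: 776148986078712/3894869537066633 ≈ 0.19927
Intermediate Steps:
l(N) = 2*N/(-58 + N) (l(N) = (2*N)/(-58 + N) = 2*N/(-58 + N))
(l(-9/(-35)) - 4458)/((4922/23454 + 8433/(-22038)) - 22371) = (2*(-9/(-35))/(-58 - 9/(-35)) - 4458)/((4922/23454 + 8433/(-22038)) - 22371) = (2*(-9*(-1/35))/(-58 - 9*(-1/35)) - 4458)/((4922*(1/23454) + 8433*(-1/22038)) - 22371) = (2*(9/35)/(-58 + 9/35) - 4458)/((2461/11727 - 2811/7346) - 22371) = (2*(9/35)/(-2021/35) - 4458)/(-14886091/86146542 - 22371) = (2*(9/35)*(-35/2021) - 4458)/(-1927199177173/86146542) = (-18/2021 - 4458)*(-86146542/1927199177173) = -9009636/2021*(-86146542/1927199177173) = 776148986078712/3894869537066633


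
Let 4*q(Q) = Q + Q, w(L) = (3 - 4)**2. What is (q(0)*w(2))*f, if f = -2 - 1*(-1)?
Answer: 0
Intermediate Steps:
w(L) = 1 (w(L) = (-1)**2 = 1)
f = -1 (f = -2 + 1 = -1)
q(Q) = Q/2 (q(Q) = (Q + Q)/4 = (2*Q)/4 = Q/2)
(q(0)*w(2))*f = (((1/2)*0)*1)*(-1) = (0*1)*(-1) = 0*(-1) = 0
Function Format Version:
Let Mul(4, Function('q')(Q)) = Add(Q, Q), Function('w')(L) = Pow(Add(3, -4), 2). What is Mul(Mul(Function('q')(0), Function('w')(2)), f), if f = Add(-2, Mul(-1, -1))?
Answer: 0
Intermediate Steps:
Function('w')(L) = 1 (Function('w')(L) = Pow(-1, 2) = 1)
f = -1 (f = Add(-2, 1) = -1)
Function('q')(Q) = Mul(Rational(1, 2), Q) (Function('q')(Q) = Mul(Rational(1, 4), Add(Q, Q)) = Mul(Rational(1, 4), Mul(2, Q)) = Mul(Rational(1, 2), Q))
Mul(Mul(Function('q')(0), Function('w')(2)), f) = Mul(Mul(Mul(Rational(1, 2), 0), 1), -1) = Mul(Mul(0, 1), -1) = Mul(0, -1) = 0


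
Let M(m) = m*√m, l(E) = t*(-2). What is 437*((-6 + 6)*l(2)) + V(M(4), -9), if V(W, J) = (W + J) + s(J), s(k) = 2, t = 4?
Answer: 1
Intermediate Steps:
l(E) = -8 (l(E) = 4*(-2) = -8)
M(m) = m^(3/2)
V(W, J) = 2 + J + W (V(W, J) = (W + J) + 2 = (J + W) + 2 = 2 + J + W)
437*((-6 + 6)*l(2)) + V(M(4), -9) = 437*((-6 + 6)*(-8)) + (2 - 9 + 4^(3/2)) = 437*(0*(-8)) + (2 - 9 + 8) = 437*0 + 1 = 0 + 1 = 1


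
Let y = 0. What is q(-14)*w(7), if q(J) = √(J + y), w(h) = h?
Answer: 7*I*√14 ≈ 26.192*I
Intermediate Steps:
q(J) = √J (q(J) = √(J + 0) = √J)
q(-14)*w(7) = √(-14)*7 = (I*√14)*7 = 7*I*√14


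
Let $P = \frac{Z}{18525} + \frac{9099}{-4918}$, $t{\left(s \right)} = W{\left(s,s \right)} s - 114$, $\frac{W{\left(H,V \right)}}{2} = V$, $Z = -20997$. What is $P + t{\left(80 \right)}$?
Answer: $\frac{385166086493}{30368650} \approx 12683.0$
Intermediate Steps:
$W{\left(H,V \right)} = 2 V$
$t{\left(s \right)} = -114 + 2 s^{2}$ ($t{\left(s \right)} = 2 s s - 114 = 2 s^{2} - 114 = -114 + 2 s^{2}$)
$P = - \frac{90607407}{30368650}$ ($P = - \frac{20997}{18525} + \frac{9099}{-4918} = \left(-20997\right) \frac{1}{18525} + 9099 \left(- \frac{1}{4918}\right) = - \frac{6999}{6175} - \frac{9099}{4918} = - \frac{90607407}{30368650} \approx -2.9836$)
$P + t{\left(80 \right)} = - \frac{90607407}{30368650} - \left(114 - 2 \cdot 80^{2}\right) = - \frac{90607407}{30368650} + \left(-114 + 2 \cdot 6400\right) = - \frac{90607407}{30368650} + \left(-114 + 12800\right) = - \frac{90607407}{30368650} + 12686 = \frac{385166086493}{30368650}$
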